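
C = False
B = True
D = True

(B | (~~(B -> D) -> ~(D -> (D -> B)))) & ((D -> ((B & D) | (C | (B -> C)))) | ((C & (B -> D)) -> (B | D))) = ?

Substituting C=False, B=True, D=True:
B -> D = True -> True = True
~(B -> D) = ~True = False
~~(B -> D) = ~False = True
D -> B = True -> True = True
D -> (D -> B) = True -> True = True
~(D -> (D -> B)) = ~True = False
~~(B -> D) -> ~(D -> (D -> B)) = True -> False = False
B | (~~(B -> D) -> ~(D -> (D -> B))) = True | False = True
B & D = True & True = True
B -> C = True -> False = False
C | (B -> C) = False | False = False
(B & D) | (C | (B -> C)) = True | False = True
D -> ((B & D) | (C | (B -> C))) = True -> True = True
B -> D = True -> True = True
C & (B -> D) = False & True = False
B | D = True | True = True
(C & (B -> D)) -> (B | D) = False -> True = True
(D -> ((B & D) | (C | (B -> C)))) | ((C & (B -> D)) -> (B | D)) = True | True = True
(B | (~~(B -> D) -> ~(D -> (D -> B)))) & ((D -> ((B & D) | (C | (B -> C)))) | ((C & (B -> D)) -> (B | D))) = True & True = True

True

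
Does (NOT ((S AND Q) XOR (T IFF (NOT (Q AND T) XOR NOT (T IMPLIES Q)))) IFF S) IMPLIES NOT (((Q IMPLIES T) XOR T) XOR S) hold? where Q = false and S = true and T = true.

S AND Q = true AND false = false
Q AND T = false AND true = false
NOT (Q AND T) = NOT false = true
T IMPLIES Q = true IMPLIES false = false
NOT (T IMPLIES Q) = NOT false = true
NOT (Q AND T) XOR NOT (T IMPLIES Q) = true XOR true = false
T IFF (NOT (Q AND T) XOR NOT (T IMPLIES Q)) = true IFF false = false
(S AND Q) XOR (T IFF (NOT (Q AND T) XOR NOT (T IMPLIES Q))) = false XOR false = false
NOT ((S AND Q) XOR (T IFF (NOT (Q AND T) XOR NOT (T IMPLIES Q)))) = NOT false = true
NOT ((S AND Q) XOR (T IFF (NOT (Q AND T) XOR NOT (T IMPLIES Q)))) IFF S = true IFF true = true
Q IMPLIES T = false IMPLIES true = true
(Q IMPLIES T) XOR T = true XOR true = false
((Q IMPLIES T) XOR T) XOR S = false XOR true = true
NOT (((Q IMPLIES T) XOR T) XOR S) = NOT true = false
(NOT ((S AND Q) XOR (T IFF (NOT (Q AND T) XOR NOT (T IMPLIES Q)))) IFF S) IMPLIES NOT (((Q IMPLIES T) XOR T) XOR S) = true IMPLIES false = false

false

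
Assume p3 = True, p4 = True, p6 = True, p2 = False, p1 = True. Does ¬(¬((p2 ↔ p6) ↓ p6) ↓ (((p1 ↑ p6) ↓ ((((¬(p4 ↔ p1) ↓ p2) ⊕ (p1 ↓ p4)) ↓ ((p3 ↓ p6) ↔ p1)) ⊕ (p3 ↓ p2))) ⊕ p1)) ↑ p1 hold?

False

p2 ↔ p6 = False ↔ True = False
(p2 ↔ p6) ↓ p6 = False ↓ True = False
¬((p2 ↔ p6) ↓ p6) = ¬False = True
p1 ↑ p6 = True ↑ True = False
p4 ↔ p1 = True ↔ True = True
¬(p4 ↔ p1) = ¬True = False
¬(p4 ↔ p1) ↓ p2 = False ↓ False = True
p1 ↓ p4 = True ↓ True = False
(¬(p4 ↔ p1) ↓ p2) ⊕ (p1 ↓ p4) = True ⊕ False = True
p3 ↓ p6 = True ↓ True = False
(p3 ↓ p6) ↔ p1 = False ↔ True = False
((¬(p4 ↔ p1) ↓ p2) ⊕ (p1 ↓ p4)) ↓ ((p3 ↓ p6) ↔ p1) = True ↓ False = False
p3 ↓ p2 = True ↓ False = False
(((¬(p4 ↔ p1) ↓ p2) ⊕ (p1 ↓ p4)) ↓ ((p3 ↓ p6) ↔ p1)) ⊕ (p3 ↓ p2) = False ⊕ False = False
(p1 ↑ p6) ↓ ((((¬(p4 ↔ p1) ↓ p2) ⊕ (p1 ↓ p4)) ↓ ((p3 ↓ p6) ↔ p1)) ⊕ (p3 ↓ p2)) = False ↓ False = True
((p1 ↑ p6) ↓ ((((¬(p4 ↔ p1) ↓ p2) ⊕ (p1 ↓ p4)) ↓ ((p3 ↓ p6) ↔ p1)) ⊕ (p3 ↓ p2))) ⊕ p1 = True ⊕ True = False
¬((p2 ↔ p6) ↓ p6) ↓ (((p1 ↑ p6) ↓ ((((¬(p4 ↔ p1) ↓ p2) ⊕ (p1 ↓ p4)) ↓ ((p3 ↓ p6) ↔ p1)) ⊕ (p3 ↓ p2))) ⊕ p1) = True ↓ False = False
¬(¬((p2 ↔ p6) ↓ p6) ↓ (((p1 ↑ p6) ↓ ((((¬(p4 ↔ p1) ↓ p2) ⊕ (p1 ↓ p4)) ↓ ((p3 ↓ p6) ↔ p1)) ⊕ (p3 ↓ p2))) ⊕ p1)) = ¬False = True
¬(¬((p2 ↔ p6) ↓ p6) ↓ (((p1 ↑ p6) ↓ ((((¬(p4 ↔ p1) ↓ p2) ⊕ (p1 ↓ p4)) ↓ ((p3 ↓ p6) ↔ p1)) ⊕ (p3 ↓ p2))) ⊕ p1)) ↑ p1 = True ↑ True = False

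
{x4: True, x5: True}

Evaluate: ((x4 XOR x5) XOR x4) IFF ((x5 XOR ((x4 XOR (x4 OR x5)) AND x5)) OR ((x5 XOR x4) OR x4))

x4 XOR x5 = True XOR True = False
(x4 XOR x5) XOR x4 = False XOR True = True
x4 OR x5 = True OR True = True
x4 XOR (x4 OR x5) = True XOR True = False
(x4 XOR (x4 OR x5)) AND x5 = False AND True = False
x5 XOR ((x4 XOR (x4 OR x5)) AND x5) = True XOR False = True
x5 XOR x4 = True XOR True = False
(x5 XOR x4) OR x4 = False OR True = True
(x5 XOR ((x4 XOR (x4 OR x5)) AND x5)) OR ((x5 XOR x4) OR x4) = True OR True = True
((x4 XOR x5) XOR x4) IFF ((x5 XOR ((x4 XOR (x4 OR x5)) AND x5)) OR ((x5 XOR x4) OR x4)) = True IFF True = True

True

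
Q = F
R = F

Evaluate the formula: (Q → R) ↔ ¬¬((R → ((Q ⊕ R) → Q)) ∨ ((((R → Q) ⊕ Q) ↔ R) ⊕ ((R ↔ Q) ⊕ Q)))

Q → R = F → F = T
Q ⊕ R = F ⊕ F = F
(Q ⊕ R) → Q = F → F = T
R → ((Q ⊕ R) → Q) = F → T = T
R → Q = F → F = T
(R → Q) ⊕ Q = T ⊕ F = T
((R → Q) ⊕ Q) ↔ R = T ↔ F = F
R ↔ Q = F ↔ F = T
(R ↔ Q) ⊕ Q = T ⊕ F = T
(((R → Q) ⊕ Q) ↔ R) ⊕ ((R ↔ Q) ⊕ Q) = F ⊕ T = T
(R → ((Q ⊕ R) → Q)) ∨ ((((R → Q) ⊕ Q) ↔ R) ⊕ ((R ↔ Q) ⊕ Q)) = T ∨ T = T
¬((R → ((Q ⊕ R) → Q)) ∨ ((((R → Q) ⊕ Q) ↔ R) ⊕ ((R ↔ Q) ⊕ Q))) = ¬T = F
¬¬((R → ((Q ⊕ R) → Q)) ∨ ((((R → Q) ⊕ Q) ↔ R) ⊕ ((R ↔ Q) ⊕ Q))) = ¬F = T
(Q → R) ↔ ¬¬((R → ((Q ⊕ R) → Q)) ∨ ((((R → Q) ⊕ Q) ↔ R) ⊕ ((R ↔ Q) ⊕ Q))) = T ↔ T = T

T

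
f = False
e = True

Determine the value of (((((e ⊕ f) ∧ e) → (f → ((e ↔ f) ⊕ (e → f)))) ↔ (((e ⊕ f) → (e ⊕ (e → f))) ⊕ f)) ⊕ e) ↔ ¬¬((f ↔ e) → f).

Substituting f=False, e=True:
e ⊕ f = True ⊕ False = True
(e ⊕ f) ∧ e = True ∧ True = True
e ↔ f = True ↔ False = False
e → f = True → False = False
(e ↔ f) ⊕ (e → f) = False ⊕ False = False
f → ((e ↔ f) ⊕ (e → f)) = False → False = True
((e ⊕ f) ∧ e) → (f → ((e ↔ f) ⊕ (e → f))) = True → True = True
e ⊕ f = True ⊕ False = True
e → f = True → False = False
e ⊕ (e → f) = True ⊕ False = True
(e ⊕ f) → (e ⊕ (e → f)) = True → True = True
((e ⊕ f) → (e ⊕ (e → f))) ⊕ f = True ⊕ False = True
(((e ⊕ f) ∧ e) → (f → ((e ↔ f) ⊕ (e → f)))) ↔ (((e ⊕ f) → (e ⊕ (e → f))) ⊕ f) = True ↔ True = True
((((e ⊕ f) ∧ e) → (f → ((e ↔ f) ⊕ (e → f)))) ↔ (((e ⊕ f) → (e ⊕ (e → f))) ⊕ f)) ⊕ e = True ⊕ True = False
f ↔ e = False ↔ True = False
(f ↔ e) → f = False → False = True
¬((f ↔ e) → f) = ¬True = False
¬¬((f ↔ e) → f) = ¬False = True
(((((e ⊕ f) ∧ e) → (f → ((e ↔ f) ⊕ (e → f)))) ↔ (((e ⊕ f) → (e ⊕ (e → f))) ⊕ f)) ⊕ e) ↔ ¬¬((f ↔ e) → f) = False ↔ True = False

False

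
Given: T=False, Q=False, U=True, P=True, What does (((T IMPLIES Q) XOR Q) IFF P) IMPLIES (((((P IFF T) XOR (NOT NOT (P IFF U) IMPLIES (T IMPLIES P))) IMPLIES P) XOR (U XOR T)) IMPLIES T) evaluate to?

T IMPLIES Q = False IMPLIES False = True
(T IMPLIES Q) XOR Q = True XOR False = True
((T IMPLIES Q) XOR Q) IFF P = True IFF True = True
P IFF T = True IFF False = False
P IFF U = True IFF True = True
NOT (P IFF U) = NOT True = False
NOT NOT (P IFF U) = NOT False = True
T IMPLIES P = False IMPLIES True = True
NOT NOT (P IFF U) IMPLIES (T IMPLIES P) = True IMPLIES True = True
(P IFF T) XOR (NOT NOT (P IFF U) IMPLIES (T IMPLIES P)) = False XOR True = True
((P IFF T) XOR (NOT NOT (P IFF U) IMPLIES (T IMPLIES P))) IMPLIES P = True IMPLIES True = True
U XOR T = True XOR False = True
(((P IFF T) XOR (NOT NOT (P IFF U) IMPLIES (T IMPLIES P))) IMPLIES P) XOR (U XOR T) = True XOR True = False
((((P IFF T) XOR (NOT NOT (P IFF U) IMPLIES (T IMPLIES P))) IMPLIES P) XOR (U XOR T)) IMPLIES T = False IMPLIES False = True
(((T IMPLIES Q) XOR Q) IFF P) IMPLIES (((((P IFF T) XOR (NOT NOT (P IFF U) IMPLIES (T IMPLIES P))) IMPLIES P) XOR (U XOR T)) IMPLIES T) = True IMPLIES True = True

True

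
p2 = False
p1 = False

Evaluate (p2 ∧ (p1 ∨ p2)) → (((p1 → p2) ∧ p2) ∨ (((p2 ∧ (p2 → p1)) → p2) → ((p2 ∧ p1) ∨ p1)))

p1 ∨ p2 = False ∨ False = False
p2 ∧ (p1 ∨ p2) = False ∧ False = False
p1 → p2 = False → False = True
(p1 → p2) ∧ p2 = True ∧ False = False
p2 → p1 = False → False = True
p2 ∧ (p2 → p1) = False ∧ True = False
(p2 ∧ (p2 → p1)) → p2 = False → False = True
p2 ∧ p1 = False ∧ False = False
(p2 ∧ p1) ∨ p1 = False ∨ False = False
((p2 ∧ (p2 → p1)) → p2) → ((p2 ∧ p1) ∨ p1) = True → False = False
((p1 → p2) ∧ p2) ∨ (((p2 ∧ (p2 → p1)) → p2) → ((p2 ∧ p1) ∨ p1)) = False ∨ False = False
(p2 ∧ (p1 ∨ p2)) → (((p1 → p2) ∧ p2) ∨ (((p2 ∧ (p2 → p1)) → p2) → ((p2 ∧ p1) ∨ p1))) = False → False = True

True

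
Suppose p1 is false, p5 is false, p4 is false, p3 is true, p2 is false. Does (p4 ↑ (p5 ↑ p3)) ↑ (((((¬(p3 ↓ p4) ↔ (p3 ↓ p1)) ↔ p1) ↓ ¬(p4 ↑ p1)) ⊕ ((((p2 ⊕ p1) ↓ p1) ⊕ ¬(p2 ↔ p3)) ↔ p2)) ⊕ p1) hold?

p5 ↑ p3 = F ↑ T = T
p4 ↑ (p5 ↑ p3) = F ↑ T = T
p3 ↓ p4 = T ↓ F = F
¬(p3 ↓ p4) = ¬F = T
p3 ↓ p1 = T ↓ F = F
¬(p3 ↓ p4) ↔ (p3 ↓ p1) = T ↔ F = F
(¬(p3 ↓ p4) ↔ (p3 ↓ p1)) ↔ p1 = F ↔ F = T
p4 ↑ p1 = F ↑ F = T
¬(p4 ↑ p1) = ¬T = F
((¬(p3 ↓ p4) ↔ (p3 ↓ p1)) ↔ p1) ↓ ¬(p4 ↑ p1) = T ↓ F = F
p2 ⊕ p1 = F ⊕ F = F
(p2 ⊕ p1) ↓ p1 = F ↓ F = T
p2 ↔ p3 = F ↔ T = F
¬(p2 ↔ p3) = ¬F = T
((p2 ⊕ p1) ↓ p1) ⊕ ¬(p2 ↔ p3) = T ⊕ T = F
(((p2 ⊕ p1) ↓ p1) ⊕ ¬(p2 ↔ p3)) ↔ p2 = F ↔ F = T
(((¬(p3 ↓ p4) ↔ (p3 ↓ p1)) ↔ p1) ↓ ¬(p4 ↑ p1)) ⊕ ((((p2 ⊕ p1) ↓ p1) ⊕ ¬(p2 ↔ p3)) ↔ p2) = F ⊕ T = T
((((¬(p3 ↓ p4) ↔ (p3 ↓ p1)) ↔ p1) ↓ ¬(p4 ↑ p1)) ⊕ ((((p2 ⊕ p1) ↓ p1) ⊕ ¬(p2 ↔ p3)) ↔ p2)) ⊕ p1 = T ⊕ F = T
(p4 ↑ (p5 ↑ p3)) ↑ (((((¬(p3 ↓ p4) ↔ (p3 ↓ p1)) ↔ p1) ↓ ¬(p4 ↑ p1)) ⊕ ((((p2 ⊕ p1) ↓ p1) ⊕ ¬(p2 ↔ p3)) ↔ p2)) ⊕ p1) = T ↑ T = F

F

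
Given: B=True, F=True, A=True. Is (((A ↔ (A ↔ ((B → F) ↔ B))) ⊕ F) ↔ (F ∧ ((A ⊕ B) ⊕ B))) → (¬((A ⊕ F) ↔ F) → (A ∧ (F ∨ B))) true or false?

B → F = True → True = True
(B → F) ↔ B = True ↔ True = True
A ↔ ((B → F) ↔ B) = True ↔ True = True
A ↔ (A ↔ ((B → F) ↔ B)) = True ↔ True = True
(A ↔ (A ↔ ((B → F) ↔ B))) ⊕ F = True ⊕ True = False
A ⊕ B = True ⊕ True = False
(A ⊕ B) ⊕ B = False ⊕ True = True
F ∧ ((A ⊕ B) ⊕ B) = True ∧ True = True
((A ↔ (A ↔ ((B → F) ↔ B))) ⊕ F) ↔ (F ∧ ((A ⊕ B) ⊕ B)) = False ↔ True = False
A ⊕ F = True ⊕ True = False
(A ⊕ F) ↔ F = False ↔ True = False
¬((A ⊕ F) ↔ F) = ¬False = True
F ∨ B = True ∨ True = True
A ∧ (F ∨ B) = True ∧ True = True
¬((A ⊕ F) ↔ F) → (A ∧ (F ∨ B)) = True → True = True
(((A ↔ (A ↔ ((B → F) ↔ B))) ⊕ F) ↔ (F ∧ ((A ⊕ B) ⊕ B))) → (¬((A ⊕ F) ↔ F) → (A ∧ (F ∨ B))) = False → True = True

True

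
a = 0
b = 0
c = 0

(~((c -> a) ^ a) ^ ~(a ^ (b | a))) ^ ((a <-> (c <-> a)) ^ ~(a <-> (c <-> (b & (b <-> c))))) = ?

c -> a = 0 -> 0 = 1
(c -> a) ^ a = 1 ^ 0 = 1
~((c -> a) ^ a) = ~1 = 0
b | a = 0 | 0 = 0
a ^ (b | a) = 0 ^ 0 = 0
~(a ^ (b | a)) = ~0 = 1
~((c -> a) ^ a) ^ ~(a ^ (b | a)) = 0 ^ 1 = 1
c <-> a = 0 <-> 0 = 1
a <-> (c <-> a) = 0 <-> 1 = 0
b <-> c = 0 <-> 0 = 1
b & (b <-> c) = 0 & 1 = 0
c <-> (b & (b <-> c)) = 0 <-> 0 = 1
a <-> (c <-> (b & (b <-> c))) = 0 <-> 1 = 0
~(a <-> (c <-> (b & (b <-> c)))) = ~0 = 1
(a <-> (c <-> a)) ^ ~(a <-> (c <-> (b & (b <-> c)))) = 0 ^ 1 = 1
(~((c -> a) ^ a) ^ ~(a ^ (b | a))) ^ ((a <-> (c <-> a)) ^ ~(a <-> (c <-> (b & (b <-> c))))) = 1 ^ 1 = 0

0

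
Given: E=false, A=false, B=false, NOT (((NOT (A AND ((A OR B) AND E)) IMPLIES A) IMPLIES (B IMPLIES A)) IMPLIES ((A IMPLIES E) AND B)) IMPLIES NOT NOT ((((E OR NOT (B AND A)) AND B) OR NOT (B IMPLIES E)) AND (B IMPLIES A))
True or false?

false

A OR B = false OR false = false
(A OR B) AND E = false AND false = false
A AND ((A OR B) AND E) = false AND false = false
NOT (A AND ((A OR B) AND E)) = NOT false = true
NOT (A AND ((A OR B) AND E)) IMPLIES A = true IMPLIES false = false
B IMPLIES A = false IMPLIES false = true
(NOT (A AND ((A OR B) AND E)) IMPLIES A) IMPLIES (B IMPLIES A) = false IMPLIES true = true
A IMPLIES E = false IMPLIES false = true
(A IMPLIES E) AND B = true AND false = false
((NOT (A AND ((A OR B) AND E)) IMPLIES A) IMPLIES (B IMPLIES A)) IMPLIES ((A IMPLIES E) AND B) = true IMPLIES false = false
NOT (((NOT (A AND ((A OR B) AND E)) IMPLIES A) IMPLIES (B IMPLIES A)) IMPLIES ((A IMPLIES E) AND B)) = NOT false = true
B AND A = false AND false = false
NOT (B AND A) = NOT false = true
E OR NOT (B AND A) = false OR true = true
(E OR NOT (B AND A)) AND B = true AND false = false
B IMPLIES E = false IMPLIES false = true
NOT (B IMPLIES E) = NOT true = false
((E OR NOT (B AND A)) AND B) OR NOT (B IMPLIES E) = false OR false = false
B IMPLIES A = false IMPLIES false = true
(((E OR NOT (B AND A)) AND B) OR NOT (B IMPLIES E)) AND (B IMPLIES A) = false AND true = false
NOT ((((E OR NOT (B AND A)) AND B) OR NOT (B IMPLIES E)) AND (B IMPLIES A)) = NOT false = true
NOT NOT ((((E OR NOT (B AND A)) AND B) OR NOT (B IMPLIES E)) AND (B IMPLIES A)) = NOT true = false
NOT (((NOT (A AND ((A OR B) AND E)) IMPLIES A) IMPLIES (B IMPLIES A)) IMPLIES ((A IMPLIES E) AND B)) IMPLIES NOT NOT ((((E OR NOT (B AND A)) AND B) OR NOT (B IMPLIES E)) AND (B IMPLIES A)) = true IMPLIES false = false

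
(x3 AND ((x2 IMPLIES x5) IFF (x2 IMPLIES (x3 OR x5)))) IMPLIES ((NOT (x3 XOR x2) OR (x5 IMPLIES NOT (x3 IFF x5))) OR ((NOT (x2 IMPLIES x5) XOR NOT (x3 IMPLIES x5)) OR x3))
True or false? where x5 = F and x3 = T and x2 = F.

x2 IMPLIES x5 = F IMPLIES F = T
x3 OR x5 = T OR F = T
x2 IMPLIES (x3 OR x5) = F IMPLIES T = T
(x2 IMPLIES x5) IFF (x2 IMPLIES (x3 OR x5)) = T IFF T = T
x3 AND ((x2 IMPLIES x5) IFF (x2 IMPLIES (x3 OR x5))) = T AND T = T
x3 XOR x2 = T XOR F = T
NOT (x3 XOR x2) = NOT T = F
x3 IFF x5 = T IFF F = F
NOT (x3 IFF x5) = NOT F = T
x5 IMPLIES NOT (x3 IFF x5) = F IMPLIES T = T
NOT (x3 XOR x2) OR (x5 IMPLIES NOT (x3 IFF x5)) = F OR T = T
x2 IMPLIES x5 = F IMPLIES F = T
NOT (x2 IMPLIES x5) = NOT T = F
x3 IMPLIES x5 = T IMPLIES F = F
NOT (x3 IMPLIES x5) = NOT F = T
NOT (x2 IMPLIES x5) XOR NOT (x3 IMPLIES x5) = F XOR T = T
(NOT (x2 IMPLIES x5) XOR NOT (x3 IMPLIES x5)) OR x3 = T OR T = T
(NOT (x3 XOR x2) OR (x5 IMPLIES NOT (x3 IFF x5))) OR ((NOT (x2 IMPLIES x5) XOR NOT (x3 IMPLIES x5)) OR x3) = T OR T = T
(x3 AND ((x2 IMPLIES x5) IFF (x2 IMPLIES (x3 OR x5)))) IMPLIES ((NOT (x3 XOR x2) OR (x5 IMPLIES NOT (x3 IFF x5))) OR ((NOT (x2 IMPLIES x5) XOR NOT (x3 IMPLIES x5)) OR x3)) = T IMPLIES T = T

T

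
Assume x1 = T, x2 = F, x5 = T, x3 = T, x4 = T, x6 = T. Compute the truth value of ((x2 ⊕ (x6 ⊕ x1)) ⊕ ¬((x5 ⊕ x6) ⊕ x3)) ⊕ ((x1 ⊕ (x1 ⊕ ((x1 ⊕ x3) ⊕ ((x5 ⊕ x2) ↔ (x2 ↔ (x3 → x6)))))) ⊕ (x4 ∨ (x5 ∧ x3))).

T

x6 ⊕ x1 = T ⊕ T = F
x2 ⊕ (x6 ⊕ x1) = F ⊕ F = F
x5 ⊕ x6 = T ⊕ T = F
(x5 ⊕ x6) ⊕ x3 = F ⊕ T = T
¬((x5 ⊕ x6) ⊕ x3) = ¬T = F
(x2 ⊕ (x6 ⊕ x1)) ⊕ ¬((x5 ⊕ x6) ⊕ x3) = F ⊕ F = F
x1 ⊕ x3 = T ⊕ T = F
x5 ⊕ x2 = T ⊕ F = T
x3 → x6 = T → T = T
x2 ↔ (x3 → x6) = F ↔ T = F
(x5 ⊕ x2) ↔ (x2 ↔ (x3 → x6)) = T ↔ F = F
(x1 ⊕ x3) ⊕ ((x5 ⊕ x2) ↔ (x2 ↔ (x3 → x6))) = F ⊕ F = F
x1 ⊕ ((x1 ⊕ x3) ⊕ ((x5 ⊕ x2) ↔ (x2 ↔ (x3 → x6)))) = T ⊕ F = T
x1 ⊕ (x1 ⊕ ((x1 ⊕ x3) ⊕ ((x5 ⊕ x2) ↔ (x2 ↔ (x3 → x6))))) = T ⊕ T = F
x5 ∧ x3 = T ∧ T = T
x4 ∨ (x5 ∧ x3) = T ∨ T = T
(x1 ⊕ (x1 ⊕ ((x1 ⊕ x3) ⊕ ((x5 ⊕ x2) ↔ (x2 ↔ (x3 → x6)))))) ⊕ (x4 ∨ (x5 ∧ x3)) = F ⊕ T = T
((x2 ⊕ (x6 ⊕ x1)) ⊕ ¬((x5 ⊕ x6) ⊕ x3)) ⊕ ((x1 ⊕ (x1 ⊕ ((x1 ⊕ x3) ⊕ ((x5 ⊕ x2) ↔ (x2 ↔ (x3 → x6)))))) ⊕ (x4 ∨ (x5 ∧ x3))) = F ⊕ T = T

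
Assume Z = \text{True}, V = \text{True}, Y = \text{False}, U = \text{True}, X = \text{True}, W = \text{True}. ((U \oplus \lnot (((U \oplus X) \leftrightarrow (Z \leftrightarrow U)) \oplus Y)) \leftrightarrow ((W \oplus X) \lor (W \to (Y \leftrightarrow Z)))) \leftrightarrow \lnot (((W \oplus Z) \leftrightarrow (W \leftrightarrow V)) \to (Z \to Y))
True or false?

U \oplus X = \text{True} \oplus \text{True} = \text{False}
Z \leftrightarrow U = \text{True} \leftrightarrow \text{True} = \text{True}
(U \oplus X) \leftrightarrow (Z \leftrightarrow U) = \text{False} \leftrightarrow \text{True} = \text{False}
((U \oplus X) \leftrightarrow (Z \leftrightarrow U)) \oplus Y = \text{False} \oplus \text{False} = \text{False}
\lnot (((U \oplus X) \leftrightarrow (Z \leftrightarrow U)) \oplus Y) = \lnot \text{False} = \text{True}
U \oplus \lnot (((U \oplus X) \leftrightarrow (Z \leftrightarrow U)) \oplus Y) = \text{True} \oplus \text{True} = \text{False}
W \oplus X = \text{True} \oplus \text{True} = \text{False}
Y \leftrightarrow Z = \text{False} \leftrightarrow \text{True} = \text{False}
W \to (Y \leftrightarrow Z) = \text{True} \to \text{False} = \text{False}
(W \oplus X) \lor (W \to (Y \leftrightarrow Z)) = \text{False} \lor \text{False} = \text{False}
(U \oplus \lnot (((U \oplus X) \leftrightarrow (Z \leftrightarrow U)) \oplus Y)) \leftrightarrow ((W \oplus X) \lor (W \to (Y \leftrightarrow Z))) = \text{False} \leftrightarrow \text{False} = \text{True}
W \oplus Z = \text{True} \oplus \text{True} = \text{False}
W \leftrightarrow V = \text{True} \leftrightarrow \text{True} = \text{True}
(W \oplus Z) \leftrightarrow (W \leftrightarrow V) = \text{False} \leftrightarrow \text{True} = \text{False}
Z \to Y = \text{True} \to \text{False} = \text{False}
((W \oplus Z) \leftrightarrow (W \leftrightarrow V)) \to (Z \to Y) = \text{False} \to \text{False} = \text{True}
\lnot (((W \oplus Z) \leftrightarrow (W \leftrightarrow V)) \to (Z \to Y)) = \lnot \text{True} = \text{False}
((U \oplus \lnot (((U \oplus X) \leftrightarrow (Z \leftrightarrow U)) \oplus Y)) \leftrightarrow ((W \oplus X) \lor (W \to (Y \leftrightarrow Z)))) \leftrightarrow \lnot (((W \oplus Z) \leftrightarrow (W \leftrightarrow V)) \to (Z \to Y)) = \text{True} \leftrightarrow \text{False} = \text{False}

\text{False}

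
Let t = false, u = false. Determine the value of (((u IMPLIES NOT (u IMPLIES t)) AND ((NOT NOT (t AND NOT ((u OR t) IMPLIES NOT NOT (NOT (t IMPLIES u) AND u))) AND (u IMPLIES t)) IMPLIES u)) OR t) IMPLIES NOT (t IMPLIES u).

false

u IMPLIES t = false IMPLIES false = true
NOT (u IMPLIES t) = NOT true = false
u IMPLIES NOT (u IMPLIES t) = false IMPLIES false = true
u OR t = false OR false = false
t IMPLIES u = false IMPLIES false = true
NOT (t IMPLIES u) = NOT true = false
NOT (t IMPLIES u) AND u = false AND false = false
NOT (NOT (t IMPLIES u) AND u) = NOT false = true
NOT NOT (NOT (t IMPLIES u) AND u) = NOT true = false
(u OR t) IMPLIES NOT NOT (NOT (t IMPLIES u) AND u) = false IMPLIES false = true
NOT ((u OR t) IMPLIES NOT NOT (NOT (t IMPLIES u) AND u)) = NOT true = false
t AND NOT ((u OR t) IMPLIES NOT NOT (NOT (t IMPLIES u) AND u)) = false AND false = false
NOT (t AND NOT ((u OR t) IMPLIES NOT NOT (NOT (t IMPLIES u) AND u))) = NOT false = true
NOT NOT (t AND NOT ((u OR t) IMPLIES NOT NOT (NOT (t IMPLIES u) AND u))) = NOT true = false
u IMPLIES t = false IMPLIES false = true
NOT NOT (t AND NOT ((u OR t) IMPLIES NOT NOT (NOT (t IMPLIES u) AND u))) AND (u IMPLIES t) = false AND true = false
(NOT NOT (t AND NOT ((u OR t) IMPLIES NOT NOT (NOT (t IMPLIES u) AND u))) AND (u IMPLIES t)) IMPLIES u = false IMPLIES false = true
(u IMPLIES NOT (u IMPLIES t)) AND ((NOT NOT (t AND NOT ((u OR t) IMPLIES NOT NOT (NOT (t IMPLIES u) AND u))) AND (u IMPLIES t)) IMPLIES u) = true AND true = true
((u IMPLIES NOT (u IMPLIES t)) AND ((NOT NOT (t AND NOT ((u OR t) IMPLIES NOT NOT (NOT (t IMPLIES u) AND u))) AND (u IMPLIES t)) IMPLIES u)) OR t = true OR false = true
t IMPLIES u = false IMPLIES false = true
NOT (t IMPLIES u) = NOT true = false
(((u IMPLIES NOT (u IMPLIES t)) AND ((NOT NOT (t AND NOT ((u OR t) IMPLIES NOT NOT (NOT (t IMPLIES u) AND u))) AND (u IMPLIES t)) IMPLIES u)) OR t) IMPLIES NOT (t IMPLIES u) = true IMPLIES false = false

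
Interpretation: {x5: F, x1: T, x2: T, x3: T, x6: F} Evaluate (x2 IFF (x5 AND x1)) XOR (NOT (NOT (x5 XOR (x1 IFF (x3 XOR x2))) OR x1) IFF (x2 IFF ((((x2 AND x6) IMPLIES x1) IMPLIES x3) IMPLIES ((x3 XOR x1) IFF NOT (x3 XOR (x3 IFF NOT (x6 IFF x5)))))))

F

Substituting x5=F, x1=T, x2=T, x3=T, x6=F:
x5 AND x1 = F AND T = F
x2 IFF (x5 AND x1) = T IFF F = F
x3 XOR x2 = T XOR T = F
x1 IFF (x3 XOR x2) = T IFF F = F
x5 XOR (x1 IFF (x3 XOR x2)) = F XOR F = F
NOT (x5 XOR (x1 IFF (x3 XOR x2))) = NOT F = T
NOT (x5 XOR (x1 IFF (x3 XOR x2))) OR x1 = T OR T = T
NOT (NOT (x5 XOR (x1 IFF (x3 XOR x2))) OR x1) = NOT T = F
x2 AND x6 = T AND F = F
(x2 AND x6) IMPLIES x1 = F IMPLIES T = T
((x2 AND x6) IMPLIES x1) IMPLIES x3 = T IMPLIES T = T
x3 XOR x1 = T XOR T = F
x6 IFF x5 = F IFF F = T
NOT (x6 IFF x5) = NOT T = F
x3 IFF NOT (x6 IFF x5) = T IFF F = F
x3 XOR (x3 IFF NOT (x6 IFF x5)) = T XOR F = T
NOT (x3 XOR (x3 IFF NOT (x6 IFF x5))) = NOT T = F
(x3 XOR x1) IFF NOT (x3 XOR (x3 IFF NOT (x6 IFF x5))) = F IFF F = T
(((x2 AND x6) IMPLIES x1) IMPLIES x3) IMPLIES ((x3 XOR x1) IFF NOT (x3 XOR (x3 IFF NOT (x6 IFF x5)))) = T IMPLIES T = T
x2 IFF ((((x2 AND x6) IMPLIES x1) IMPLIES x3) IMPLIES ((x3 XOR x1) IFF NOT (x3 XOR (x3 IFF NOT (x6 IFF x5))))) = T IFF T = T
NOT (NOT (x5 XOR (x1 IFF (x3 XOR x2))) OR x1) IFF (x2 IFF ((((x2 AND x6) IMPLIES x1) IMPLIES x3) IMPLIES ((x3 XOR x1) IFF NOT (x3 XOR (x3 IFF NOT (x6 IFF x5)))))) = F IFF T = F
(x2 IFF (x5 AND x1)) XOR (NOT (NOT (x5 XOR (x1 IFF (x3 XOR x2))) OR x1) IFF (x2 IFF ((((x2 AND x6) IMPLIES x1) IMPLIES x3) IMPLIES ((x3 XOR x1) IFF NOT (x3 XOR (x3 IFF NOT (x6 IFF x5))))))) = F XOR F = F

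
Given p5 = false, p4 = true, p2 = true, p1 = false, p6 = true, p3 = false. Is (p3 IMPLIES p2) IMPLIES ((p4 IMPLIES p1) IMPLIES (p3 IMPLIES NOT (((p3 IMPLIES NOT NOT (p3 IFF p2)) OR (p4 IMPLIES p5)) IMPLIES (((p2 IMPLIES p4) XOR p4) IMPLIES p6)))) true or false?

Substituting p5=false, p4=true, p2=true, p1=false, p6=true, p3=false:
p3 IMPLIES p2 = false IMPLIES true = true
p4 IMPLIES p1 = true IMPLIES false = false
p3 IFF p2 = false IFF true = false
NOT (p3 IFF p2) = NOT false = true
NOT NOT (p3 IFF p2) = NOT true = false
p3 IMPLIES NOT NOT (p3 IFF p2) = false IMPLIES false = true
p4 IMPLIES p5 = true IMPLIES false = false
(p3 IMPLIES NOT NOT (p3 IFF p2)) OR (p4 IMPLIES p5) = true OR false = true
p2 IMPLIES p4 = true IMPLIES true = true
(p2 IMPLIES p4) XOR p4 = true XOR true = false
((p2 IMPLIES p4) XOR p4) IMPLIES p6 = false IMPLIES true = true
((p3 IMPLIES NOT NOT (p3 IFF p2)) OR (p4 IMPLIES p5)) IMPLIES (((p2 IMPLIES p4) XOR p4) IMPLIES p6) = true IMPLIES true = true
NOT (((p3 IMPLIES NOT NOT (p3 IFF p2)) OR (p4 IMPLIES p5)) IMPLIES (((p2 IMPLIES p4) XOR p4) IMPLIES p6)) = NOT true = false
p3 IMPLIES NOT (((p3 IMPLIES NOT NOT (p3 IFF p2)) OR (p4 IMPLIES p5)) IMPLIES (((p2 IMPLIES p4) XOR p4) IMPLIES p6)) = false IMPLIES false = true
(p4 IMPLIES p1) IMPLIES (p3 IMPLIES NOT (((p3 IMPLIES NOT NOT (p3 IFF p2)) OR (p4 IMPLIES p5)) IMPLIES (((p2 IMPLIES p4) XOR p4) IMPLIES p6))) = false IMPLIES true = true
(p3 IMPLIES p2) IMPLIES ((p4 IMPLIES p1) IMPLIES (p3 IMPLIES NOT (((p3 IMPLIES NOT NOT (p3 IFF p2)) OR (p4 IMPLIES p5)) IMPLIES (((p2 IMPLIES p4) XOR p4) IMPLIES p6)))) = true IMPLIES true = true

true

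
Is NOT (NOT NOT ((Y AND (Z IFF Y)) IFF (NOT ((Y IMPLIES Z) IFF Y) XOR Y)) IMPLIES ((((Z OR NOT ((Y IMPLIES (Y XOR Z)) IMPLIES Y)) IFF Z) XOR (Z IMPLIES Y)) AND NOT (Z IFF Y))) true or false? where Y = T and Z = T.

T

Substituting Y=T, Z=T:
Z IFF Y = T IFF T = T
Y AND (Z IFF Y) = T AND T = T
Y IMPLIES Z = T IMPLIES T = T
(Y IMPLIES Z) IFF Y = T IFF T = T
NOT ((Y IMPLIES Z) IFF Y) = NOT T = F
NOT ((Y IMPLIES Z) IFF Y) XOR Y = F XOR T = T
(Y AND (Z IFF Y)) IFF (NOT ((Y IMPLIES Z) IFF Y) XOR Y) = T IFF T = T
NOT ((Y AND (Z IFF Y)) IFF (NOT ((Y IMPLIES Z) IFF Y) XOR Y)) = NOT T = F
NOT NOT ((Y AND (Z IFF Y)) IFF (NOT ((Y IMPLIES Z) IFF Y) XOR Y)) = NOT F = T
Y XOR Z = T XOR T = F
Y IMPLIES (Y XOR Z) = T IMPLIES F = F
(Y IMPLIES (Y XOR Z)) IMPLIES Y = F IMPLIES T = T
NOT ((Y IMPLIES (Y XOR Z)) IMPLIES Y) = NOT T = F
Z OR NOT ((Y IMPLIES (Y XOR Z)) IMPLIES Y) = T OR F = T
(Z OR NOT ((Y IMPLIES (Y XOR Z)) IMPLIES Y)) IFF Z = T IFF T = T
Z IMPLIES Y = T IMPLIES T = T
((Z OR NOT ((Y IMPLIES (Y XOR Z)) IMPLIES Y)) IFF Z) XOR (Z IMPLIES Y) = T XOR T = F
Z IFF Y = T IFF T = T
NOT (Z IFF Y) = NOT T = F
(((Z OR NOT ((Y IMPLIES (Y XOR Z)) IMPLIES Y)) IFF Z) XOR (Z IMPLIES Y)) AND NOT (Z IFF Y) = F AND F = F
NOT NOT ((Y AND (Z IFF Y)) IFF (NOT ((Y IMPLIES Z) IFF Y) XOR Y)) IMPLIES ((((Z OR NOT ((Y IMPLIES (Y XOR Z)) IMPLIES Y)) IFF Z) XOR (Z IMPLIES Y)) AND NOT (Z IFF Y)) = T IMPLIES F = F
NOT (NOT NOT ((Y AND (Z IFF Y)) IFF (NOT ((Y IMPLIES Z) IFF Y) XOR Y)) IMPLIES ((((Z OR NOT ((Y IMPLIES (Y XOR Z)) IMPLIES Y)) IFF Z) XOR (Z IMPLIES Y)) AND NOT (Z IFF Y))) = NOT F = T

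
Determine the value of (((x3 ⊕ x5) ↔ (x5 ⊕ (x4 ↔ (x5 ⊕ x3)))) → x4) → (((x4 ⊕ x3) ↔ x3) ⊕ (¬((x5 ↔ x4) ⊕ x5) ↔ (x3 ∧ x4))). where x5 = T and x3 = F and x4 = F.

T

Substituting x5=T, x3=F, x4=F:
x3 ⊕ x5 = F ⊕ T = T
x5 ⊕ x3 = T ⊕ F = T
x4 ↔ (x5 ⊕ x3) = F ↔ T = F
x5 ⊕ (x4 ↔ (x5 ⊕ x3)) = T ⊕ F = T
(x3 ⊕ x5) ↔ (x5 ⊕ (x4 ↔ (x5 ⊕ x3))) = T ↔ T = T
((x3 ⊕ x5) ↔ (x5 ⊕ (x4 ↔ (x5 ⊕ x3)))) → x4 = T → F = F
x4 ⊕ x3 = F ⊕ F = F
(x4 ⊕ x3) ↔ x3 = F ↔ F = T
x5 ↔ x4 = T ↔ F = F
(x5 ↔ x4) ⊕ x5 = F ⊕ T = T
¬((x5 ↔ x4) ⊕ x5) = ¬T = F
x3 ∧ x4 = F ∧ F = F
¬((x5 ↔ x4) ⊕ x5) ↔ (x3 ∧ x4) = F ↔ F = T
((x4 ⊕ x3) ↔ x3) ⊕ (¬((x5 ↔ x4) ⊕ x5) ↔ (x3 ∧ x4)) = T ⊕ T = F
(((x3 ⊕ x5) ↔ (x5 ⊕ (x4 ↔ (x5 ⊕ x3)))) → x4) → (((x4 ⊕ x3) ↔ x3) ⊕ (¬((x5 ↔ x4) ⊕ x5) ↔ (x3 ∧ x4))) = F → F = T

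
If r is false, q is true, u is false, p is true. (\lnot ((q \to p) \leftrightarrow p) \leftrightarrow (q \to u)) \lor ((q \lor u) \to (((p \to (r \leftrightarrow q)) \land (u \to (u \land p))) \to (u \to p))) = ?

q \to p = \text{True} \to \text{True} = \text{True}
(q \to p) \leftrightarrow p = \text{True} \leftrightarrow \text{True} = \text{True}
\lnot ((q \to p) \leftrightarrow p) = \lnot \text{True} = \text{False}
q \to u = \text{True} \to \text{False} = \text{False}
\lnot ((q \to p) \leftrightarrow p) \leftrightarrow (q \to u) = \text{False} \leftrightarrow \text{False} = \text{True}
q \lor u = \text{True} \lor \text{False} = \text{True}
r \leftrightarrow q = \text{False} \leftrightarrow \text{True} = \text{False}
p \to (r \leftrightarrow q) = \text{True} \to \text{False} = \text{False}
u \land p = \text{False} \land \text{True} = \text{False}
u \to (u \land p) = \text{False} \to \text{False} = \text{True}
(p \to (r \leftrightarrow q)) \land (u \to (u \land p)) = \text{False} \land \text{True} = \text{False}
u \to p = \text{False} \to \text{True} = \text{True}
((p \to (r \leftrightarrow q)) \land (u \to (u \land p))) \to (u \to p) = \text{False} \to \text{True} = \text{True}
(q \lor u) \to (((p \to (r \leftrightarrow q)) \land (u \to (u \land p))) \to (u \to p)) = \text{True} \to \text{True} = \text{True}
(\lnot ((q \to p) \leftrightarrow p) \leftrightarrow (q \to u)) \lor ((q \lor u) \to (((p \to (r \leftrightarrow q)) \land (u \to (u \land p))) \to (u \to p))) = \text{True} \lor \text{True} = \text{True}

\text{True}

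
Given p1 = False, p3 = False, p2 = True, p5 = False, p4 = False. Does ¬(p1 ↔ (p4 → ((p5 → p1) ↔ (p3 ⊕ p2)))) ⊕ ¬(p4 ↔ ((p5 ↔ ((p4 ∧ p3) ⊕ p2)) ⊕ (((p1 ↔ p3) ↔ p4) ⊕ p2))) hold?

p5 → p1 = False → False = True
p3 ⊕ p2 = False ⊕ True = True
(p5 → p1) ↔ (p3 ⊕ p2) = True ↔ True = True
p4 → ((p5 → p1) ↔ (p3 ⊕ p2)) = False → True = True
p1 ↔ (p4 → ((p5 → p1) ↔ (p3 ⊕ p2))) = False ↔ True = False
¬(p1 ↔ (p4 → ((p5 → p1) ↔ (p3 ⊕ p2)))) = ¬False = True
p4 ∧ p3 = False ∧ False = False
(p4 ∧ p3) ⊕ p2 = False ⊕ True = True
p5 ↔ ((p4 ∧ p3) ⊕ p2) = False ↔ True = False
p1 ↔ p3 = False ↔ False = True
(p1 ↔ p3) ↔ p4 = True ↔ False = False
((p1 ↔ p3) ↔ p4) ⊕ p2 = False ⊕ True = True
(p5 ↔ ((p4 ∧ p3) ⊕ p2)) ⊕ (((p1 ↔ p3) ↔ p4) ⊕ p2) = False ⊕ True = True
p4 ↔ ((p5 ↔ ((p4 ∧ p3) ⊕ p2)) ⊕ (((p1 ↔ p3) ↔ p4) ⊕ p2)) = False ↔ True = False
¬(p4 ↔ ((p5 ↔ ((p4 ∧ p3) ⊕ p2)) ⊕ (((p1 ↔ p3) ↔ p4) ⊕ p2))) = ¬False = True
¬(p1 ↔ (p4 → ((p5 → p1) ↔ (p3 ⊕ p2)))) ⊕ ¬(p4 ↔ ((p5 ↔ ((p4 ∧ p3) ⊕ p2)) ⊕ (((p1 ↔ p3) ↔ p4) ⊕ p2))) = True ⊕ True = False

False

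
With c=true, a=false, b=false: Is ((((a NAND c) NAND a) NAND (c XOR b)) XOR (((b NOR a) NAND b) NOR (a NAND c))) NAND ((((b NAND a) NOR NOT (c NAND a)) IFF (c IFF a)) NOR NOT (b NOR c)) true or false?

true

a NAND c = false NAND true = true
(a NAND c) NAND a = true NAND false = true
c XOR b = true XOR false = true
((a NAND c) NAND a) NAND (c XOR b) = true NAND true = false
b NOR a = false NOR false = true
(b NOR a) NAND b = true NAND false = true
a NAND c = false NAND true = true
((b NOR a) NAND b) NOR (a NAND c) = true NOR true = false
(((a NAND c) NAND a) NAND (c XOR b)) XOR (((b NOR a) NAND b) NOR (a NAND c)) = false XOR false = false
b NAND a = false NAND false = true
c NAND a = true NAND false = true
NOT (c NAND a) = NOT true = false
(b NAND a) NOR NOT (c NAND a) = true NOR false = false
c IFF a = true IFF false = false
((b NAND a) NOR NOT (c NAND a)) IFF (c IFF a) = false IFF false = true
b NOR c = false NOR true = false
NOT (b NOR c) = NOT false = true
(((b NAND a) NOR NOT (c NAND a)) IFF (c IFF a)) NOR NOT (b NOR c) = true NOR true = false
((((a NAND c) NAND a) NAND (c XOR b)) XOR (((b NOR a) NAND b) NOR (a NAND c))) NAND ((((b NAND a) NOR NOT (c NAND a)) IFF (c IFF a)) NOR NOT (b NOR c)) = false NAND false = true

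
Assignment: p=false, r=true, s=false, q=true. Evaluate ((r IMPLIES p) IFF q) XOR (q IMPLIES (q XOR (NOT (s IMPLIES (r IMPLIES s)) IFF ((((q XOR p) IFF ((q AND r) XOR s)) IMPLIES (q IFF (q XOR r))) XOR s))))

false

r IMPLIES p = true IMPLIES false = false
(r IMPLIES p) IFF q = false IFF true = false
r IMPLIES s = true IMPLIES false = false
s IMPLIES (r IMPLIES s) = false IMPLIES false = true
NOT (s IMPLIES (r IMPLIES s)) = NOT true = false
q XOR p = true XOR false = true
q AND r = true AND true = true
(q AND r) XOR s = true XOR false = true
(q XOR p) IFF ((q AND r) XOR s) = true IFF true = true
q XOR r = true XOR true = false
q IFF (q XOR r) = true IFF false = false
((q XOR p) IFF ((q AND r) XOR s)) IMPLIES (q IFF (q XOR r)) = true IMPLIES false = false
(((q XOR p) IFF ((q AND r) XOR s)) IMPLIES (q IFF (q XOR r))) XOR s = false XOR false = false
NOT (s IMPLIES (r IMPLIES s)) IFF ((((q XOR p) IFF ((q AND r) XOR s)) IMPLIES (q IFF (q XOR r))) XOR s) = false IFF false = true
q XOR (NOT (s IMPLIES (r IMPLIES s)) IFF ((((q XOR p) IFF ((q AND r) XOR s)) IMPLIES (q IFF (q XOR r))) XOR s)) = true XOR true = false
q IMPLIES (q XOR (NOT (s IMPLIES (r IMPLIES s)) IFF ((((q XOR p) IFF ((q AND r) XOR s)) IMPLIES (q IFF (q XOR r))) XOR s))) = true IMPLIES false = false
((r IMPLIES p) IFF q) XOR (q IMPLIES (q XOR (NOT (s IMPLIES (r IMPLIES s)) IFF ((((q XOR p) IFF ((q AND r) XOR s)) IMPLIES (q IFF (q XOR r))) XOR s)))) = false XOR false = false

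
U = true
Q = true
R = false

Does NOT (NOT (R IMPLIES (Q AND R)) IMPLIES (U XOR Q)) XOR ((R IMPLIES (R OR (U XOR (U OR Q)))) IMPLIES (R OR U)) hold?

true

Q AND R = true AND false = false
R IMPLIES (Q AND R) = false IMPLIES false = true
NOT (R IMPLIES (Q AND R)) = NOT true = false
U XOR Q = true XOR true = false
NOT (R IMPLIES (Q AND R)) IMPLIES (U XOR Q) = false IMPLIES false = true
NOT (NOT (R IMPLIES (Q AND R)) IMPLIES (U XOR Q)) = NOT true = false
U OR Q = true OR true = true
U XOR (U OR Q) = true XOR true = false
R OR (U XOR (U OR Q)) = false OR false = false
R IMPLIES (R OR (U XOR (U OR Q))) = false IMPLIES false = true
R OR U = false OR true = true
(R IMPLIES (R OR (U XOR (U OR Q)))) IMPLIES (R OR U) = true IMPLIES true = true
NOT (NOT (R IMPLIES (Q AND R)) IMPLIES (U XOR Q)) XOR ((R IMPLIES (R OR (U XOR (U OR Q)))) IMPLIES (R OR U)) = false XOR true = true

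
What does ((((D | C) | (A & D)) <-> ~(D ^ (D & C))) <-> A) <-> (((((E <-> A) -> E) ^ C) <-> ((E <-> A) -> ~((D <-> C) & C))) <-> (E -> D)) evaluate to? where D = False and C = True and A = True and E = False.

Substituting D=False, C=True, A=True, E=False:
D | C = False | True = True
A & D = True & False = False
(D | C) | (A & D) = True | False = True
D & C = False & True = False
D ^ (D & C) = False ^ False = False
~(D ^ (D & C)) = ~False = True
((D | C) | (A & D)) <-> ~(D ^ (D & C)) = True <-> True = True
(((D | C) | (A & D)) <-> ~(D ^ (D & C))) <-> A = True <-> True = True
E <-> A = False <-> True = False
(E <-> A) -> E = False -> False = True
((E <-> A) -> E) ^ C = True ^ True = False
E <-> A = False <-> True = False
D <-> C = False <-> True = False
(D <-> C) & C = False & True = False
~((D <-> C) & C) = ~False = True
(E <-> A) -> ~((D <-> C) & C) = False -> True = True
(((E <-> A) -> E) ^ C) <-> ((E <-> A) -> ~((D <-> C) & C)) = False <-> True = False
E -> D = False -> False = True
((((E <-> A) -> E) ^ C) <-> ((E <-> A) -> ~((D <-> C) & C))) <-> (E -> D) = False <-> True = False
((((D | C) | (A & D)) <-> ~(D ^ (D & C))) <-> A) <-> (((((E <-> A) -> E) ^ C) <-> ((E <-> A) -> ~((D <-> C) & C))) <-> (E -> D)) = True <-> False = False

False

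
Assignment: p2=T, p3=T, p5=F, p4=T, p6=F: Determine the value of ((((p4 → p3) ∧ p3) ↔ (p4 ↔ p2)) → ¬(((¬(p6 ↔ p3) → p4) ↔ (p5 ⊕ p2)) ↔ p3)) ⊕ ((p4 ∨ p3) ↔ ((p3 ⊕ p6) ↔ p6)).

p4 → p3 = T → T = T
(p4 → p3) ∧ p3 = T ∧ T = T
p4 ↔ p2 = T ↔ T = T
((p4 → p3) ∧ p3) ↔ (p4 ↔ p2) = T ↔ T = T
p6 ↔ p3 = F ↔ T = F
¬(p6 ↔ p3) = ¬F = T
¬(p6 ↔ p3) → p4 = T → T = T
p5 ⊕ p2 = F ⊕ T = T
(¬(p6 ↔ p3) → p4) ↔ (p5 ⊕ p2) = T ↔ T = T
((¬(p6 ↔ p3) → p4) ↔ (p5 ⊕ p2)) ↔ p3 = T ↔ T = T
¬(((¬(p6 ↔ p3) → p4) ↔ (p5 ⊕ p2)) ↔ p3) = ¬T = F
(((p4 → p3) ∧ p3) ↔ (p4 ↔ p2)) → ¬(((¬(p6 ↔ p3) → p4) ↔ (p5 ⊕ p2)) ↔ p3) = T → F = F
p4 ∨ p3 = T ∨ T = T
p3 ⊕ p6 = T ⊕ F = T
(p3 ⊕ p6) ↔ p6 = T ↔ F = F
(p4 ∨ p3) ↔ ((p3 ⊕ p6) ↔ p6) = T ↔ F = F
((((p4 → p3) ∧ p3) ↔ (p4 ↔ p2)) → ¬(((¬(p6 ↔ p3) → p4) ↔ (p5 ⊕ p2)) ↔ p3)) ⊕ ((p4 ∨ p3) ↔ ((p3 ⊕ p6) ↔ p6)) = F ⊕ F = F

F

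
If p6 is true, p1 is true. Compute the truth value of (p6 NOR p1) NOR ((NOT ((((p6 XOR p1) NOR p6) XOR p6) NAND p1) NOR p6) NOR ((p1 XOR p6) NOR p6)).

false

Substituting p6=true, p1=true:
p6 NOR p1 = true NOR true = false
p6 XOR p1 = true XOR true = false
(p6 XOR p1) NOR p6 = false NOR true = false
((p6 XOR p1) NOR p6) XOR p6 = false XOR true = true
(((p6 XOR p1) NOR p6) XOR p6) NAND p1 = true NAND true = false
NOT ((((p6 XOR p1) NOR p6) XOR p6) NAND p1) = NOT false = true
NOT ((((p6 XOR p1) NOR p6) XOR p6) NAND p1) NOR p6 = true NOR true = false
p1 XOR p6 = true XOR true = false
(p1 XOR p6) NOR p6 = false NOR true = false
(NOT ((((p6 XOR p1) NOR p6) XOR p6) NAND p1) NOR p6) NOR ((p1 XOR p6) NOR p6) = false NOR false = true
(p6 NOR p1) NOR ((NOT ((((p6 XOR p1) NOR p6) XOR p6) NAND p1) NOR p6) NOR ((p1 XOR p6) NOR p6)) = false NOR true = false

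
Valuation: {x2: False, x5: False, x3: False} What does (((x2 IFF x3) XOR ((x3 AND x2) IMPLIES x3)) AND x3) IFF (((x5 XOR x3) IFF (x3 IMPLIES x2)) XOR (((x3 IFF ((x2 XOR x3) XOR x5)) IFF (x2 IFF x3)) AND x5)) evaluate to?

True

Substituting x2=False, x5=False, x3=False:
x2 IFF x3 = False IFF False = True
x3 AND x2 = False AND False = False
(x3 AND x2) IMPLIES x3 = False IMPLIES False = True
(x2 IFF x3) XOR ((x3 AND x2) IMPLIES x3) = True XOR True = False
((x2 IFF x3) XOR ((x3 AND x2) IMPLIES x3)) AND x3 = False AND False = False
x5 XOR x3 = False XOR False = False
x3 IMPLIES x2 = False IMPLIES False = True
(x5 XOR x3) IFF (x3 IMPLIES x2) = False IFF True = False
x2 XOR x3 = False XOR False = False
(x2 XOR x3) XOR x5 = False XOR False = False
x3 IFF ((x2 XOR x3) XOR x5) = False IFF False = True
x2 IFF x3 = False IFF False = True
(x3 IFF ((x2 XOR x3) XOR x5)) IFF (x2 IFF x3) = True IFF True = True
((x3 IFF ((x2 XOR x3) XOR x5)) IFF (x2 IFF x3)) AND x5 = True AND False = False
((x5 XOR x3) IFF (x3 IMPLIES x2)) XOR (((x3 IFF ((x2 XOR x3) XOR x5)) IFF (x2 IFF x3)) AND x5) = False XOR False = False
(((x2 IFF x3) XOR ((x3 AND x2) IMPLIES x3)) AND x3) IFF (((x5 XOR x3) IFF (x3 IMPLIES x2)) XOR (((x3 IFF ((x2 XOR x3) XOR x5)) IFF (x2 IFF x3)) AND x5)) = False IFF False = True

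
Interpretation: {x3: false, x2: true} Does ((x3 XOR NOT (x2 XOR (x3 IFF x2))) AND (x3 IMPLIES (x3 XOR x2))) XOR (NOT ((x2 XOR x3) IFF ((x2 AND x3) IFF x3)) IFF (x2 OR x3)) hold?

x3 IFF x2 = false IFF true = false
x2 XOR (x3 IFF x2) = true XOR false = true
NOT (x2 XOR (x3 IFF x2)) = NOT true = false
x3 XOR NOT (x2 XOR (x3 IFF x2)) = false XOR false = false
x3 XOR x2 = false XOR true = true
x3 IMPLIES (x3 XOR x2) = false IMPLIES true = true
(x3 XOR NOT (x2 XOR (x3 IFF x2))) AND (x3 IMPLIES (x3 XOR x2)) = false AND true = false
x2 XOR x3 = true XOR false = true
x2 AND x3 = true AND false = false
(x2 AND x3) IFF x3 = false IFF false = true
(x2 XOR x3) IFF ((x2 AND x3) IFF x3) = true IFF true = true
NOT ((x2 XOR x3) IFF ((x2 AND x3) IFF x3)) = NOT true = false
x2 OR x3 = true OR false = true
NOT ((x2 XOR x3) IFF ((x2 AND x3) IFF x3)) IFF (x2 OR x3) = false IFF true = false
((x3 XOR NOT (x2 XOR (x3 IFF x2))) AND (x3 IMPLIES (x3 XOR x2))) XOR (NOT ((x2 XOR x3) IFF ((x2 AND x3) IFF x3)) IFF (x2 OR x3)) = false XOR false = false

false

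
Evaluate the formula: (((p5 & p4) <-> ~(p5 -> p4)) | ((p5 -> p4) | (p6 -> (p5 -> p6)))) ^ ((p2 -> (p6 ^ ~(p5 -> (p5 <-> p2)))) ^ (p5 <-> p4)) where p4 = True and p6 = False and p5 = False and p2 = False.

p5 & p4 = False & True = False
p5 -> p4 = False -> True = True
~(p5 -> p4) = ~True = False
(p5 & p4) <-> ~(p5 -> p4) = False <-> False = True
p5 -> p4 = False -> True = True
p5 -> p6 = False -> False = True
p6 -> (p5 -> p6) = False -> True = True
(p5 -> p4) | (p6 -> (p5 -> p6)) = True | True = True
((p5 & p4) <-> ~(p5 -> p4)) | ((p5 -> p4) | (p6 -> (p5 -> p6))) = True | True = True
p5 <-> p2 = False <-> False = True
p5 -> (p5 <-> p2) = False -> True = True
~(p5 -> (p5 <-> p2)) = ~True = False
p6 ^ ~(p5 -> (p5 <-> p2)) = False ^ False = False
p2 -> (p6 ^ ~(p5 -> (p5 <-> p2))) = False -> False = True
p5 <-> p4 = False <-> True = False
(p2 -> (p6 ^ ~(p5 -> (p5 <-> p2)))) ^ (p5 <-> p4) = True ^ False = True
(((p5 & p4) <-> ~(p5 -> p4)) | ((p5 -> p4) | (p6 -> (p5 -> p6)))) ^ ((p2 -> (p6 ^ ~(p5 -> (p5 <-> p2)))) ^ (p5 <-> p4)) = True ^ True = False

False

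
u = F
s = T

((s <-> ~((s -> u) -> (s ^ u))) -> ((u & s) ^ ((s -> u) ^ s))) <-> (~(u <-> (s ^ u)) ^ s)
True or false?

F

Substituting u=F, s=T:
s -> u = T -> F = F
s ^ u = T ^ F = T
(s -> u) -> (s ^ u) = F -> T = T
~((s -> u) -> (s ^ u)) = ~T = F
s <-> ~((s -> u) -> (s ^ u)) = T <-> F = F
u & s = F & T = F
s -> u = T -> F = F
(s -> u) ^ s = F ^ T = T
(u & s) ^ ((s -> u) ^ s) = F ^ T = T
(s <-> ~((s -> u) -> (s ^ u))) -> ((u & s) ^ ((s -> u) ^ s)) = F -> T = T
s ^ u = T ^ F = T
u <-> (s ^ u) = F <-> T = F
~(u <-> (s ^ u)) = ~F = T
~(u <-> (s ^ u)) ^ s = T ^ T = F
((s <-> ~((s -> u) -> (s ^ u))) -> ((u & s) ^ ((s -> u) ^ s))) <-> (~(u <-> (s ^ u)) ^ s) = T <-> F = F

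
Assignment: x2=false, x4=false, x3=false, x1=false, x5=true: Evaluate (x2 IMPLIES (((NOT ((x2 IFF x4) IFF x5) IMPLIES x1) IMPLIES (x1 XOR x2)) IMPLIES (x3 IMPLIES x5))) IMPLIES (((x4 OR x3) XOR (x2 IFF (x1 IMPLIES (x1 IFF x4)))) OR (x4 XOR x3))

false

Substituting x2=false, x4=false, x3=false, x1=false, x5=true:
x2 IFF x4 = false IFF false = true
(x2 IFF x4) IFF x5 = true IFF true = true
NOT ((x2 IFF x4) IFF x5) = NOT true = false
NOT ((x2 IFF x4) IFF x5) IMPLIES x1 = false IMPLIES false = true
x1 XOR x2 = false XOR false = false
(NOT ((x2 IFF x4) IFF x5) IMPLIES x1) IMPLIES (x1 XOR x2) = true IMPLIES false = false
x3 IMPLIES x5 = false IMPLIES true = true
((NOT ((x2 IFF x4) IFF x5) IMPLIES x1) IMPLIES (x1 XOR x2)) IMPLIES (x3 IMPLIES x5) = false IMPLIES true = true
x2 IMPLIES (((NOT ((x2 IFF x4) IFF x5) IMPLIES x1) IMPLIES (x1 XOR x2)) IMPLIES (x3 IMPLIES x5)) = false IMPLIES true = true
x4 OR x3 = false OR false = false
x1 IFF x4 = false IFF false = true
x1 IMPLIES (x1 IFF x4) = false IMPLIES true = true
x2 IFF (x1 IMPLIES (x1 IFF x4)) = false IFF true = false
(x4 OR x3) XOR (x2 IFF (x1 IMPLIES (x1 IFF x4))) = false XOR false = false
x4 XOR x3 = false XOR false = false
((x4 OR x3) XOR (x2 IFF (x1 IMPLIES (x1 IFF x4)))) OR (x4 XOR x3) = false OR false = false
(x2 IMPLIES (((NOT ((x2 IFF x4) IFF x5) IMPLIES x1) IMPLIES (x1 XOR x2)) IMPLIES (x3 IMPLIES x5))) IMPLIES (((x4 OR x3) XOR (x2 IFF (x1 IMPLIES (x1 IFF x4)))) OR (x4 XOR x3)) = true IMPLIES false = false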